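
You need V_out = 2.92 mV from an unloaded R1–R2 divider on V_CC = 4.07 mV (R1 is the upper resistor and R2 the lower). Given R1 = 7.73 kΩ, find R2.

R2 ≈ 19.6 kΩ

V_out/V_CC = R2/(R1+R2) = 0.7174.
R2 = R1 · 0.7174/(1 − 0.7174) = 19.63 kΩ.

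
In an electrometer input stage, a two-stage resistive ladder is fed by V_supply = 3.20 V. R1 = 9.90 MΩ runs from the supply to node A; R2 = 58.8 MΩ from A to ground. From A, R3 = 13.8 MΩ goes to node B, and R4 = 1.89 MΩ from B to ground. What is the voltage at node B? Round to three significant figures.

Node A sees R2 in parallel with the series input of stage 2, R3 + R4 = 15.69 MΩ.
R2 ‖ (R3+R4) = 12.39 MΩ.
First divider: V_A = V_supply · 12.39/(9.90 + 12.39) = 1.778 V.
Stage 2 is unloaded, so V_B = V_A · R4/(R3+R4) = 1.778 × 1.89/15.69 = 0.2142 V.

V_B ≈ 0.214 V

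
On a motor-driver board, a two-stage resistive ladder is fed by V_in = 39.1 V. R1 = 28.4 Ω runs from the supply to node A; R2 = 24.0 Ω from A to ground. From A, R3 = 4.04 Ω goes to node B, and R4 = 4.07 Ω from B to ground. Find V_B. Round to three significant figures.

V_B ≈ 3.45 V

Looking into the second stage from A: R3 + R4 = 8.110 Ω appears in parallel with R2.
R2 ‖ (R3+R4) = 6.062 Ω.
First divider: V_A = V_in · 6.062/(28.4 + 6.062) = 6.878 V.
V_B = V_A × 0.5018 = 3.451 V.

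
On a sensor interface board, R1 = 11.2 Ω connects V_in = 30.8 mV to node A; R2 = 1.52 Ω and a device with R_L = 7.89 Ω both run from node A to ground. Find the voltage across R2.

The load sits in parallel with R2, giving an effective lower resistance R2' = R2·R_L/(R2+R_L) = 1.274 Ω.
Then V_out = V_in · R2'/(R1 + R2') = 30.8 × 1.274/12.47 = 3.147 mV.
(Unloaded it would be 3.68 mV; the load pulls it down.)

V_out ≈ 3.15 mV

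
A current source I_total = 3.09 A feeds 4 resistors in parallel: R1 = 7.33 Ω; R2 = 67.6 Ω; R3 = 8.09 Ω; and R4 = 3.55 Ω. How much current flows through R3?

I ≈ 0.686 A

ΣG = 1/7.33 + 1/67.6 + 1/8.09 + 1/3.55 = 0.5565.
R3 takes the fraction G_k/ΣG = 0.1236/0.5565 = 0.2221, so I = 3.09 × 0.2221 = 0.6863 A.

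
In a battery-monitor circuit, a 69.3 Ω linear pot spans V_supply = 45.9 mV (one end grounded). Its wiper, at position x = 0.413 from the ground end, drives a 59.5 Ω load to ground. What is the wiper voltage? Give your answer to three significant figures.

V_out ≈ 14.8 mV

The pot divides into 40.68 Ω above the wiper and 28.62 Ω below.
R_L loads the lower segment: effective lower R = 19.33 Ω.
V_out = 45.9 × 19.33/(40.68 + 19.33) = 14.78 mV.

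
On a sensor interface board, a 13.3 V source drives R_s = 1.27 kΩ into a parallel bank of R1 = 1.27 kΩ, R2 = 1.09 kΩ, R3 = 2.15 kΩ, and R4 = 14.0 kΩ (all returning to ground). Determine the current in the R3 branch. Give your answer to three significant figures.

I ≈ 1.61 mA

Equivalent of the parallel group: R_p = 0.4462 kΩ.
V_A by voltage divider: V_A = 13.3 × 0.4462/(1.27 + 0.4462) = 3.458 V.
Branch current I = V_A/R3 = 3.458/2.15 = 1.608 mA.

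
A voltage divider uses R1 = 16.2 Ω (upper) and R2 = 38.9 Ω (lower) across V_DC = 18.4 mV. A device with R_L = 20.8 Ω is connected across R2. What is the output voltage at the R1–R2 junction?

R2 ‖ R_L = (38.9 × 20.8)/(38.9 + 20.8) = 13.55 Ω.
Voltage divider with the loaded lower leg: V_out = 18.4 × 13.55/(16.2 + 13.55) = 18.4 × 0.4555 = 8.382 mV.
(Unloaded it would be 13.0 mV; the load pulls it down.)

V_out ≈ 8.38 mV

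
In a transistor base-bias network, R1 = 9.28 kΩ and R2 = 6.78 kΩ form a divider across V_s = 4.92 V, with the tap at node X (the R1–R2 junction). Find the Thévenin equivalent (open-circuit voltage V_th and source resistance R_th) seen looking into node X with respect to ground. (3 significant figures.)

V_th ≈ 2.08 V, R_th ≈ 3.92 kΩ

Open-circuit (no load on X): V_th = V_s · R2/(R1 + R2) = 4.92 × 6.78/(9.280 + 6.78) = 2.077 V.
Zeroing V_s shorts the top of R1 to ground, so R_th = R1 ‖ R2 = 3.918 kΩ.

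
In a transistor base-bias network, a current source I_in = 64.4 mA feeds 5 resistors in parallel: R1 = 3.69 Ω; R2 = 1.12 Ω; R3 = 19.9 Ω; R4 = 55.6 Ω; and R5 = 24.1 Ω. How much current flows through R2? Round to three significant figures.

Total conductance ΣG = 1/3.69 + 1/1.12 + 1/19.9 + 1/55.6 + 1/24.1 = 1.274 (units of 1/Ω).
R2 takes the fraction G_k/ΣG = 0.8929/1.274 = 0.7011, so I = 64.4 × 0.7011 = 45.15 mA.

I ≈ 45.1 mA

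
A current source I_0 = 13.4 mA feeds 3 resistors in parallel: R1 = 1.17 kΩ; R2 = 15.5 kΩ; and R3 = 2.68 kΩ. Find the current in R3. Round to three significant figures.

I ≈ 3.87 mA

Conductances: ΣG = 1/1.17 + 1/15.5 + 1/2.68 = 1.292 (1/kΩ).
By the current-divider rule, I = I_0 · G_k/ΣG = 13.4 × 0.2887 = 3.869 mA.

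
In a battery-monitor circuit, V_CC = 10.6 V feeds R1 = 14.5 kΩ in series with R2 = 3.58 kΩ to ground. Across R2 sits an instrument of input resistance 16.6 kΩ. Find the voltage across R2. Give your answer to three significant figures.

First combine the lower leg with the load: R2 ‖ R_L = 2.945 kΩ.
Now apply the divider: V_out = 10.6 × 0.1688 = 1.789 V.

V_out ≈ 1.79 V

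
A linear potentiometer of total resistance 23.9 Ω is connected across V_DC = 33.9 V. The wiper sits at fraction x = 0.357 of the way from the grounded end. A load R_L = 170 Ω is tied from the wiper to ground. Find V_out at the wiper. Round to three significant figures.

V_out ≈ 11.7 V

The pot divides into 15.37 Ω above the wiper and 8.532 Ω below.
Lower segment in parallel with the load: 8.532 ‖ 170 = 8.125 Ω.
V_out = 33.9 × 8.125/(15.37 + 8.125) = 11.72 V.
(Unloaded: V_out = x·V_DC = 12.1 V.)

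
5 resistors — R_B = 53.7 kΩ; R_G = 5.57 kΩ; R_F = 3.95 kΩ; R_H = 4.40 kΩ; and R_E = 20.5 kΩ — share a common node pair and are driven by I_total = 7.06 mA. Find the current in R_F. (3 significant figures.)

I ≈ 2.46 mA

Conductances: ΣG = 1/53.7 + 1/5.57 + 1/3.95 + 1/4.40 + 1/20.5 = 0.7274 (1/kΩ).
Current divider: I(R_F) = I_total · G_k/ΣG = 7.06 × (0.2532/0.7274) = 7.06 × 0.3481 = 2.457 mA.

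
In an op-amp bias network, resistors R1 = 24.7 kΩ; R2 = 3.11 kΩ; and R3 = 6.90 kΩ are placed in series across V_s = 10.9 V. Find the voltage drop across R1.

ΣR = 24.7 + 3.11 + 6.90 = 34.71 kΩ.
V = V_s · R/ΣR = 10.9 × 0.7116 = 7.757 V.

V ≈ 7.76 V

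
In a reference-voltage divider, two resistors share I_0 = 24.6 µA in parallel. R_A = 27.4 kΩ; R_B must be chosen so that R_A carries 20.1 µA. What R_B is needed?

R_B ≈ 122 kΩ

Two-branch current divider: I_A = I_0 · R_B/(R_A + R_B).
20.1/24.6 = R_B/(R_A + R_B) → R_B = R_A · (0.8171)/(1 − 0.8171) = 27.4 × 4.467 = 122.4 kΩ.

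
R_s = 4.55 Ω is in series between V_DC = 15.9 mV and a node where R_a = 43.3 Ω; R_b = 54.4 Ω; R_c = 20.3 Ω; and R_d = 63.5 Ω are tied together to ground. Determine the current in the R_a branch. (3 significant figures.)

I ≈ 0.247 mA

Combine the parallel branches: R_p = (1/43.3 + 1/54.4 + 1/20.3 + 1/63.5)⁻¹ = 9.391 Ω.
V_A by voltage divider: V_A = 15.9 × 9.391/(4.55 + 9.391) = 10.71 mV.
Branch current I = V_A/R_a = 10.71/43.3 = 0.2474 mA.
(Check via current divider: I_total = 1.141 mA; share G_k/ΣG = 0.2169 → same result.)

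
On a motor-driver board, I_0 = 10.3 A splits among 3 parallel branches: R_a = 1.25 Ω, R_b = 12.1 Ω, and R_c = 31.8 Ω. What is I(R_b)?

Conductances: ΣG = 1/1.25 + 1/12.1 + 1/31.8 = 0.9141 (1/Ω).
By the current-divider rule, I = I_0 · G_k/ΣG = 10.3 × 0.09041 = 0.9312 A.

I ≈ 0.931 A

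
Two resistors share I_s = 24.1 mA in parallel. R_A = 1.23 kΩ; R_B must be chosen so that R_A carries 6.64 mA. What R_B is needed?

In a two-way split, I_A/I_s = R_B/(R_A + R_B).
With f = 0.2755, R_B = R_A · f/(1−f) = 1.23 × 0.3803 = 0.4678 kΩ.

R_B ≈ 0.468 kΩ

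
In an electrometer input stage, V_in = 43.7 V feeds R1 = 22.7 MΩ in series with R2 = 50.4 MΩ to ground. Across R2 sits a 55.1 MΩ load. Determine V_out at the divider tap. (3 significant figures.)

V_out ≈ 23.5 V

R2 ‖ R_L = (50.4 × 55.1)/(50.4 + 55.1) = 26.32 MΩ.
Now apply the divider: V_out = 43.7 × 0.5369 = 23.46 V.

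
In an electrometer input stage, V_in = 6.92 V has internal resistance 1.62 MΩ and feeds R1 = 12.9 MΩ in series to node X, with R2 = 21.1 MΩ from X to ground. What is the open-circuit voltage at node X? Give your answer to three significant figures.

V_th ≈ 4.10 V

R1' = 1.62 + 12.9 = 14.52 MΩ (source resistance + R1).
V_th is the unloaded tap voltage: V_in · R2/(R1'+R2) = 6.92 × 0.5924 = 4.099 V.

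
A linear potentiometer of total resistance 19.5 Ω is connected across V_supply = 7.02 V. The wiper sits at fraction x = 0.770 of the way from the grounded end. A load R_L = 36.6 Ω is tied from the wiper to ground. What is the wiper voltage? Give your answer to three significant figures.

V_out ≈ 4.94 V

Lower segment x·R_p = 15.02 Ω; upper segment (1−x)·R_p = 4.485 Ω.
Lower segment in parallel with the load: 15.02 ‖ 36.6 = 10.65 Ω.
Then V_out = V_supply · 10.65/(4.485 + 10.65) = 4.939 V.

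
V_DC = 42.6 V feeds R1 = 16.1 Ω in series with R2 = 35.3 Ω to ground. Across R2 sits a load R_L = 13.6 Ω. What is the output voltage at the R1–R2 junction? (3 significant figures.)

First combine the lower leg with the load: R2 ‖ R_L = 9.818 Ω.
Then V_out = V_DC · R2'/(R1 + R2') = 42.6 × 9.818/25.92 = 16.14 V.

V_out ≈ 16.1 V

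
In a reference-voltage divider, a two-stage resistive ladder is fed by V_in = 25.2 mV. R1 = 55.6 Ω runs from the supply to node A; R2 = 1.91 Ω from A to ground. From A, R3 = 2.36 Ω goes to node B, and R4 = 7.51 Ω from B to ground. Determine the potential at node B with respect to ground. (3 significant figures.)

The second stage (R3 + R4 = 9.870 Ω) loads node A in parallel with R2.
Effective lower resistance at A: R2 ‖ 9.870 = 1.600 Ω.
V_A = 25.2 × 1.600/(55.6 + 1.600) = 0.7050 mV.
Stage 2 is unloaded, so V_B = V_A · R4/(R3+R4) = 0.7050 × 7.51/9.870 = 0.5365 mV.

V_B ≈ 0.536 mV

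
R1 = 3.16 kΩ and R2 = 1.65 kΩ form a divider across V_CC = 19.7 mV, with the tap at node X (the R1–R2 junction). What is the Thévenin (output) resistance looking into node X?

R_th ≈ 1.08 kΩ

Zeroing V_CC shorts the top of R1 to ground, so R_th = R1 ‖ R2 = 1.084 kΩ.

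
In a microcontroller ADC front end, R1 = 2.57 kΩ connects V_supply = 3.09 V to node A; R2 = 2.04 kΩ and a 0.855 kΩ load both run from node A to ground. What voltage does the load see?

R2 ‖ R_L = (2.04 × 0.855)/(2.04 + 0.855) = 0.6025 kΩ.
Now apply the divider: V_out = 3.09 × 0.1899 = 0.5868 V.
(Unloaded it would be 1.37 V; the load pulls it down.)

V_out ≈ 0.587 V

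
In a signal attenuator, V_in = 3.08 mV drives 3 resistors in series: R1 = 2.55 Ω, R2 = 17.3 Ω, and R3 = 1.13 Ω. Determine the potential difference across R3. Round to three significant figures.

V ≈ 0.166 mV

ΣR = 2.55 + 17.3 + 1.13 = 20.98 Ω.
V = V_in · R/ΣR = 3.08 × 0.05386 = 0.1659 mV.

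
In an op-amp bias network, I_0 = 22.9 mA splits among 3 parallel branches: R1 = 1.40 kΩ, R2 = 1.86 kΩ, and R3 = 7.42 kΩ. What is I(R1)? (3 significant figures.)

Total conductance ΣG = 1/1.40 + 1/1.86 + 1/7.42 = 1.387 (units of 1/kΩ).
By the current-divider rule, I = I_0 · G_k/ΣG = 22.9 × 0.5151 = 11.80 mA.

I ≈ 11.8 mA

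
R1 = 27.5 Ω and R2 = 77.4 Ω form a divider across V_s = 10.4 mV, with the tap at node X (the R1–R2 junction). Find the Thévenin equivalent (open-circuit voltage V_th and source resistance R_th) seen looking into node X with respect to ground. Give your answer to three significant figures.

Open-circuit (no load on X): V_th = V_s · R2/(R1 + R2) = 10.4 × 77.4/(27.50 + 77.4) = 7.674 mV.
Looking into X with the source shorted: R_th = R1·R2/(R1+R2) = 27.50 × 77.4/104.9 = 20.29 Ω.

V_th ≈ 7.67 mV, R_th ≈ 20.3 Ω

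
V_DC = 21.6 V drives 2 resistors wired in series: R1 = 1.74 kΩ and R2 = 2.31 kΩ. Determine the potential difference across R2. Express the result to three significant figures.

Total series resistance ΣR = 1.74 + 2.31 = 4.050 kΩ.
By the voltage-divider rule, V = 21.6 × 2.310/4.050 = 12.32 V.

V ≈ 12.3 V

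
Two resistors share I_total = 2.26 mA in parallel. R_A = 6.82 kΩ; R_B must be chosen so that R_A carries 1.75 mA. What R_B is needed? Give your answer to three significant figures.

Two-branch current divider: I_A = I_total · R_B/(R_A + R_B).
With f = 0.7743, R_B = R_A · f/(1−f) = 6.82 × 3.431 = 23.40 kΩ.

R_B ≈ 23.4 kΩ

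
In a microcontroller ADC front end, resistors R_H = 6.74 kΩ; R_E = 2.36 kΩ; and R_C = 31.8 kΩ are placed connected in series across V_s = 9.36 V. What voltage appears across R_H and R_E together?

ΣR = 6.74 + 2.36 + 31.8 = 40.90 kΩ.
R_{R_H..R_E} = 6.74 + 2.36 = 9.100 kΩ.
By the voltage-divider rule, V = 9.36 × 9.100/40.90 = 2.083 V.

V ≈ 2.08 V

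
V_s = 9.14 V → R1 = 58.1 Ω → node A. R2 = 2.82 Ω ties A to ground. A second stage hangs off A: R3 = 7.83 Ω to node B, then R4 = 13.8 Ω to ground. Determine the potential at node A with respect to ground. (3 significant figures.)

The second stage (R3 + R4 = 21.63 Ω) loads node A in parallel with R2.
R2 ‖ (R3+R4) = 2.495 Ω.
V_A = 9.14 × 2.495/(58.1 + 2.495) = 0.3763 V.

V_A ≈ 0.376 V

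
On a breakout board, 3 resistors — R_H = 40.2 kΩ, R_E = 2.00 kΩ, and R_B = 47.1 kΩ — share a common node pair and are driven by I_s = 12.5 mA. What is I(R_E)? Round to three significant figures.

Total conductance ΣG = 1/40.2 + 1/2.00 + 1/47.1 = 0.5461 (units of 1/kΩ).
R_E takes the fraction G_k/ΣG = 0.5000/0.5461 = 0.9156, so I = 12.5 × 0.9156 = 11.44 mA.

I ≈ 11.4 mA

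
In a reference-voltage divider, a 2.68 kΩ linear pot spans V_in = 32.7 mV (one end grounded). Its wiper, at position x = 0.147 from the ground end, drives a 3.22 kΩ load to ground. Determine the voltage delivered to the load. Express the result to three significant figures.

The pot divides into 2.286 kΩ above the wiper and 0.3940 kΩ below.
(x·R_p) ‖ R_L = 0.3510 kΩ.
Then V_out = V_in · 0.3510/(2.286 + 0.3510) = 4.353 mV.

V_out ≈ 4.35 mV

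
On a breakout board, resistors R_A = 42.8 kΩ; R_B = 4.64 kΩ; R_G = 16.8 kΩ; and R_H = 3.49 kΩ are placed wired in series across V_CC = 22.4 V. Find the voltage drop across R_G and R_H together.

V ≈ 6.71 V

Series total: ΣR = 42.8 + 4.64 + 16.8 + 3.49 = 67.73 kΩ.
R_{R_G..R_H} = 16.8 + 3.49 = 20.29 kΩ.
V = V_CC · R/ΣR = 22.4 × 0.2996 = 6.710 V.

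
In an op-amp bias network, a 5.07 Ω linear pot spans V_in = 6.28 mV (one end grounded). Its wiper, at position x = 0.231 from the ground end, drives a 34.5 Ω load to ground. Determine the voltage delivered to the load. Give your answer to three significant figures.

Split the track: R_lower = x·R_p = 1.171 Ω, R_upper = (1−x)·R_p = 3.899 Ω.
Lower segment in parallel with the load: 1.171 ‖ 34.5 = 1.133 Ω.
V_out = 6.28 × 1.133/(3.899 + 1.133) = 1.414 mV.

V_out ≈ 1.41 mV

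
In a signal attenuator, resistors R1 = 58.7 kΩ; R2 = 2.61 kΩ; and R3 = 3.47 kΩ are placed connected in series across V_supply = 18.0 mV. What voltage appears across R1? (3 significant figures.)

ΣR = 58.7 + 2.61 + 3.47 = 64.78 kΩ.
V = V_supply · R/ΣR = 18.0 × 0.9061 = 16.31 mV.

V ≈ 16.3 mV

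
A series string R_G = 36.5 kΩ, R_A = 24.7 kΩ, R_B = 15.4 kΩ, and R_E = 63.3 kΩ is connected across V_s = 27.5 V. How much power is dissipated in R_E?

ΣR = 139.9 kΩ → I = 27.5/139.9 = 0.1966 mA.
P(R_E) = I²·R_E = (0.1966)² × 63.3 = 2.446 mW.

P ≈ 2.45 mW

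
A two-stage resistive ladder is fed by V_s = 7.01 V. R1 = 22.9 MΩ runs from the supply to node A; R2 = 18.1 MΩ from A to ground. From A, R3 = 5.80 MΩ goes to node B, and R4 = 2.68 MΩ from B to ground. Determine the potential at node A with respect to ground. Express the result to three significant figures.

The second stage (R3 + R4 = 8.480 MΩ) loads node A in parallel with R2.
Effective lower resistance at A: R2 ‖ 8.480 = 5.775 MΩ.
V_A = 7.01 × 5.775/(22.9 + 5.775) = 1.412 V.

V_A ≈ 1.41 V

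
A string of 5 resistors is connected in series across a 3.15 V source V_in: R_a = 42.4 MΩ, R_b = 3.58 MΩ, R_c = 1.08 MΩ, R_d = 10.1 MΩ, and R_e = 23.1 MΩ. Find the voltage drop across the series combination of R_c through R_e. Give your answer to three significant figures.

Series total: ΣR = 42.4 + 3.58 + 1.08 + 10.1 + 23.1 = 80.26 MΩ.
R_{R_c..R_e} = 1.08 + 10.1 + 23.1 = 34.28 MΩ.
V = V_in · R/ΣR = 3.15 × 0.4271 = 1.345 V.

V ≈ 1.35 V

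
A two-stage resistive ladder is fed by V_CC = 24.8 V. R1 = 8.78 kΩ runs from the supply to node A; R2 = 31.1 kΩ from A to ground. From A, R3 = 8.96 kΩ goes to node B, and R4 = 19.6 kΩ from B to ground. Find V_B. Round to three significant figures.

V_B ≈ 10.7 V

Looking into the second stage from A: R3 + R4 = 28.56 kΩ appears in parallel with R2.
Effective lower resistance at A: R2 ‖ 28.56 = 14.89 kΩ.
So V_A = 24.8 × 0.6290 = 15.60 V.
Stage 2 is unloaded, so V_B = V_A · R4/(R3+R4) = 15.60 × 19.6/28.56 = 10.71 V.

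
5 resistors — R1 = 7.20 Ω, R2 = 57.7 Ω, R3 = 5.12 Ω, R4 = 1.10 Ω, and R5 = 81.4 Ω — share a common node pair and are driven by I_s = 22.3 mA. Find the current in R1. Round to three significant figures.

Total conductance ΣG = 1/7.20 + 1/57.7 + 1/5.12 + 1/1.10 + 1/81.4 = 1.273 (units of 1/Ω).
By the current-divider rule, I = I_s · G_k/ΣG = 22.3 × 0.1091 = 2.433 mA.

I ≈ 2.43 mA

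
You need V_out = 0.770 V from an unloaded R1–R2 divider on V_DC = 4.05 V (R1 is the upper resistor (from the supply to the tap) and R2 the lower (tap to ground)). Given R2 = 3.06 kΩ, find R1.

R1 ≈ 13.0 kΩ

Required fraction k = V_out/V_DC = 0.1901.
Rearranging, R1 = R2·(1−k)/k = 3.06 × 4.260 = 13.03 kΩ.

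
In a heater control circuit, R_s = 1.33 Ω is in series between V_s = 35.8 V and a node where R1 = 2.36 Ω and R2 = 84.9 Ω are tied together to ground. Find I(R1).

I ≈ 9.61 A

Combine the parallel branches: R_p = (1/2.36 + 1/84.9)⁻¹ = 2.296 Ω.
V_A = 35.8 × 2.296/3.626 = 22.67 V.
I(R1) = V_A / R1 = 22.67/2.36 = 9.606 A.
(Equivalently: I_total = 9.873 A, then current-divider fraction G_k/ΣG = 0.9730.)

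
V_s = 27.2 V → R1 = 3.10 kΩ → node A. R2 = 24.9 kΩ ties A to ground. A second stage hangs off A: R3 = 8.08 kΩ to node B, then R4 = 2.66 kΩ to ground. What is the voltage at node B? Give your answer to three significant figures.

Node A sees R2 in parallel with the series input of stage 2, R3 + R4 = 10.74 kΩ.
Effective lower resistance at A: R2 ‖ 10.74 = 7.504 kΩ.
V_A = 27.2 × 7.504/(3.10 + 7.504) = 19.25 V.
V_B = V_A × 0.2477 = 4.767 V.

V_B ≈ 4.77 V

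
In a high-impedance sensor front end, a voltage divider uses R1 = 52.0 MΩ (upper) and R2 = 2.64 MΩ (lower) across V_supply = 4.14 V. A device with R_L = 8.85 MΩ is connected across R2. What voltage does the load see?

R2 ‖ R_L = (2.64 × 8.85)/(2.64 + 8.85) = 2.033 MΩ.
Now apply the divider: V_out = 4.14 × 0.03763 = 0.1558 V.
(Unloaded it would be 0.200 V; the load pulls it down.)

V_out ≈ 0.156 V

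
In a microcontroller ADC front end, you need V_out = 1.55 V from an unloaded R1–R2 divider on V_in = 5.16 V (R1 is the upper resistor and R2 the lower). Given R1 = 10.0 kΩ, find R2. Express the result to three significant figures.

The divider ratio is R2/(R1+R2) = 1.55/5.16 = 0.3004.
Rearranging, R2 = R1·k/(1−k) = 10.0 × 0.4294 = 4.294 kΩ.

R2 ≈ 4.29 kΩ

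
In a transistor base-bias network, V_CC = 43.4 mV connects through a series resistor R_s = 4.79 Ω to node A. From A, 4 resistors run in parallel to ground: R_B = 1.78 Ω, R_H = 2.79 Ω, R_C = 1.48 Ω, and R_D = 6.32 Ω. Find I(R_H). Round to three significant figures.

Combine the parallel branches: R_p = (1/1.78 + 1/2.79 + 1/1.48 + 1/6.32)⁻¹ = 0.5701 Ω.
Node voltage V_A = V_CC · R_p/(R_s + R_p) = 43.4 × 0.1064 = 4.616 mV.
Branch current I = V_A/R_H = 4.616/2.79 = 1.654 mA.
(Check via current divider: I_total = 8.097 mA; share G_k/ΣG = 0.2043 → same result.)

I ≈ 1.65 mA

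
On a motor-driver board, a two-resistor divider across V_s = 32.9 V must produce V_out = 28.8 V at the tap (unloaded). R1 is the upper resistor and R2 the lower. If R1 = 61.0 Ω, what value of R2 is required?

R2 ≈ 428 Ω

V_out/V_s = R2/(R1+R2) = 0.8754.
Rearranging, R2 = R1·k/(1−k) = 61.0 × 7.024 = 428.5 Ω.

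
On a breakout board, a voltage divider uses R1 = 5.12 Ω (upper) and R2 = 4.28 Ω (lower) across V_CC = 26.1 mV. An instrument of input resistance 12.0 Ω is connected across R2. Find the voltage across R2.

V_out ≈ 9.95 mV

The load sits in parallel with R2, giving an effective lower resistance R2' = R2·R_L/(R2+R_L) = 3.155 Ω.
Voltage divider with the loaded lower leg: V_out = 26.1 × 3.155/(5.12 + 3.155) = 26.1 × 0.3813 = 9.951 mV.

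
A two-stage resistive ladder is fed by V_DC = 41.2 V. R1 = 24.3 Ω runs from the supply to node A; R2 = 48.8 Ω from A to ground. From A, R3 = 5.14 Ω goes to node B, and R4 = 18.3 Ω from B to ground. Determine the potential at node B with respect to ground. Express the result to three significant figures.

V_B ≈ 12.7 V

Node A sees R2 in parallel with the series input of stage 2, R3 + R4 = 23.44 Ω.
R2 ‖ (R3+R4) = 15.83 Ω.
First divider: V_A = V_DC · 15.83/(24.3 + 15.83) = 16.25 V.
Then the unloaded second divider: V_B = V_A × R4/(R3+R4) = 16.25 × 0.7807 = 12.69 V.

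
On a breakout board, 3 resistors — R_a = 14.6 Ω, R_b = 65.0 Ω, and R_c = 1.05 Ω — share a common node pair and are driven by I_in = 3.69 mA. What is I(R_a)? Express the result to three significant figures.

I ≈ 0.244 mA

Conductances: ΣG = 1/14.6 + 1/65.0 + 1/1.05 = 1.036 (1/Ω).
R_a takes the fraction G_k/ΣG = 0.06849/1.036 = 0.06610, so I = 3.69 × 0.06610 = 0.2439 mA.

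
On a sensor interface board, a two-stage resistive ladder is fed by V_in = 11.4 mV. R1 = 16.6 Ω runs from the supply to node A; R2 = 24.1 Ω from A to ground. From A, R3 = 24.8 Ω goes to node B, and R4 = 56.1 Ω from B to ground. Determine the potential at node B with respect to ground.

V_B ≈ 4.17 mV

Node A sees R2 in parallel with the series input of stage 2, R3 + R4 = 80.90 Ω.
Effective lower resistance at A: R2 ‖ 80.90 = 18.57 Ω.
So V_A = 11.4 × 0.5280 = 6.019 mV.
Stage 2 is unloaded, so V_B = V_A · R4/(R3+R4) = 6.019 × 56.1/80.90 = 4.174 mV.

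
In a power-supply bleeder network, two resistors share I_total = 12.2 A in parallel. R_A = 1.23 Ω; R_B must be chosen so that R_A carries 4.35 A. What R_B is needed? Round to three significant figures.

The fraction through R_A equals R_B/(R_A+R_B).
4.35/12.2 = R_B/(R_A + R_B) → R_B = R_A · (0.3566)/(1 − 0.3566) = 1.23 × 0.5541 = 0.6816 Ω.

R_B ≈ 0.682 Ω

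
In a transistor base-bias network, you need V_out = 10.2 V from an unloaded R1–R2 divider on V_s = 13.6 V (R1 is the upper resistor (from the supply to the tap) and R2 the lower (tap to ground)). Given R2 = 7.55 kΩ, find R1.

Required fraction k = V_out/V_s = 0.7500.
R1 = R2·(1/k − 1) = 7.55 × 0.3333 = 2.517 kΩ.

R1 ≈ 2.52 kΩ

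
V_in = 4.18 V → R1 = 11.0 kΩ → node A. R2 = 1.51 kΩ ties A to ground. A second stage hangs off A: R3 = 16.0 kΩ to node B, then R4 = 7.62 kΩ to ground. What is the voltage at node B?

V_B ≈ 0.154 V

Node A sees R2 in parallel with the series input of stage 2, R3 + R4 = 23.62 kΩ.
R2 ‖ (R3+R4) = 1.419 kΩ.
First divider: V_A = V_in · 1.419/(11.0 + 1.419) = 0.4777 V.
Then the unloaded second divider: V_B = V_A × R4/(R3+R4) = 0.4777 × 0.3226 = 0.1541 V.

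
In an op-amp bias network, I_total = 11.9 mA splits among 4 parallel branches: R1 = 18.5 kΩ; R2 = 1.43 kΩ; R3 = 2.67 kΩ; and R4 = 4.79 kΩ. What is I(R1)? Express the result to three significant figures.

I ≈ 0.481 mA

ΣG = 1/18.5 + 1/1.43 + 1/2.67 + 1/4.79 = 1.337.
By the current-divider rule, I = I_total · G_k/ΣG = 11.9 × 0.04044 = 0.4812 mA.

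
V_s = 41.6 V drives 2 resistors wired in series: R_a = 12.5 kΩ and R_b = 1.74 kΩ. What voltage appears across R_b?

Total series resistance ΣR = 12.5 + 1.74 = 14.24 kΩ.
By the voltage-divider rule, V = 41.6 × 1.740/14.24 = 5.083 V.

V ≈ 5.08 V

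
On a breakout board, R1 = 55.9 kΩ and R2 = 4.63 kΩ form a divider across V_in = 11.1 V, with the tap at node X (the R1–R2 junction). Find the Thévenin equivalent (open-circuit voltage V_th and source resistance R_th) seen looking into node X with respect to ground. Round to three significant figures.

V_th is the unloaded tap voltage: V_in · R2/(R1+R2) = 11.1 × 0.07649 = 0.8491 V.
Zeroing V_in shorts the top of R1 to ground, so R_th = R1 ‖ R2 = 4.276 kΩ.

V_th ≈ 0.849 V, R_th ≈ 4.28 kΩ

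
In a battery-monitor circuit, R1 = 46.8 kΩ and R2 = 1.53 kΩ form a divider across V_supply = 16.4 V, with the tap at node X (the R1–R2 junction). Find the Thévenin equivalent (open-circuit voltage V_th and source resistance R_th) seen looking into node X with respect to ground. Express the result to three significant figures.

V_th ≈ 0.519 V, R_th ≈ 1.48 kΩ

V_th is the unloaded tap voltage: V_supply · R2/(R1+R2) = 16.4 × 0.03166 = 0.5192 V.
With V_supply suppressed (replaced by a short), R_th = R1 ‖ R2 = (46.80 × 1.53)/(46.80 + 1.53) = 1.482 kΩ.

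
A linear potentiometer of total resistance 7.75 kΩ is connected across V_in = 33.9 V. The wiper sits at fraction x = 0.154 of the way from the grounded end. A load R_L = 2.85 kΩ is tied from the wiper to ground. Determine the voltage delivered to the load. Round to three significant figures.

The pot divides into 6.556 kΩ above the wiper and 1.194 kΩ below.
Lower segment in parallel with the load: 1.194 ‖ 2.85 = 0.8412 kΩ.
Then V_out = V_in · 0.8412/(6.556 + 0.8412) = 3.855 V.

V_out ≈ 3.85 V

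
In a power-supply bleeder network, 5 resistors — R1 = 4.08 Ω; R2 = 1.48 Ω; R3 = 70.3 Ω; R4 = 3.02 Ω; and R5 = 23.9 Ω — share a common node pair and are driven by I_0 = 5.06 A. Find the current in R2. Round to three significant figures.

I ≈ 2.61 A

Conductances: ΣG = 1/4.08 + 1/1.48 + 1/70.3 + 1/3.02 + 1/23.9 = 1.308 (1/Ω).
Current divider: I(R2) = I_0 · G_k/ΣG = 5.06 × (0.6757/1.308) = 5.06 × 0.5166 = 2.614 A.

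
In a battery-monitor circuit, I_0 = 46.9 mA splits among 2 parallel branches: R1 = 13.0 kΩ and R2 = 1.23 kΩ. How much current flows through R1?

I ≈ 4.05 mA

Two-branch current divider: I_k = I_0 · R_other/(R_1 + R_2).
I(R1) = 46.9 × 1.23/(13.0 + 1.23) = 46.9 × 0.08644 = 4.054 mA.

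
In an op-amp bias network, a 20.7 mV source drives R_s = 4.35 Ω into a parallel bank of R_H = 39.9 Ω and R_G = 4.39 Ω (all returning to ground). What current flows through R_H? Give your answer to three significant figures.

Parallel bank: R_p = 1/(1/39.9 + 1/4.39) = 3.955 Ω.
Node voltage V_A = V_s · R_p/(R_s + R_p) = 20.7 × 0.4762 = 9.858 mV.
I(R_H) = V_A / R_H = 9.858/39.9 = 0.2471 mA.
(Check via current divider: I_total = 2.493 mA; share G_k/ΣG = 0.09912 → same result.)

I ≈ 0.247 mA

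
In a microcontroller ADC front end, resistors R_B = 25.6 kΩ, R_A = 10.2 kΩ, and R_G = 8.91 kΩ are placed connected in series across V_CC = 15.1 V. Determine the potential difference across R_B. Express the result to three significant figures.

V ≈ 8.65 V

ΣR = 25.6 + 10.2 + 8.91 = 44.71 kΩ.
By the voltage-divider rule, V = 15.1 × 25.60/44.71 = 8.646 V.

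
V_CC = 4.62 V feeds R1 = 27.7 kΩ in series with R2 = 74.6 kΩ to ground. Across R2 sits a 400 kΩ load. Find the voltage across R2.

V_out ≈ 3.21 V

R2 ‖ R_L = (74.6 × 400)/(74.6 + 400) = 62.87 kΩ.
Then V_out = V_CC · R2'/(R1 + R2') = 4.62 × 62.87/90.57 = 3.207 V.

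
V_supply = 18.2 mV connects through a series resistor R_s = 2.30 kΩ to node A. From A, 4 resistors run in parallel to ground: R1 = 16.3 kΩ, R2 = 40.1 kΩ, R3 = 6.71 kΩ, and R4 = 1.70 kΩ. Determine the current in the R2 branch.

Combine the parallel branches: R_p = (1/16.3 + 1/40.1 + 1/6.71 + 1/1.70)⁻¹ = 1.214 kΩ.
V_A = 18.2 × 1.214/3.514 = 6.288 mV.
I(R2) = V_A / R2 = 6.288/40.1 = 0.1568 µA.
(Check via current divider: I_total = 5.179 µA; share G_k/ΣG = 0.03028 → same result.)

I ≈ 0.157 µA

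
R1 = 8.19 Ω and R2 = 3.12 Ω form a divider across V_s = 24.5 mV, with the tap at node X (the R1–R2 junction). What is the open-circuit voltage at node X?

Open-circuit (no load on X): V_th = V_s · R2/(R1 + R2) = 24.5 × 3.12/(8.190 + 3.12) = 6.759 mV.

V_th ≈ 6.76 mV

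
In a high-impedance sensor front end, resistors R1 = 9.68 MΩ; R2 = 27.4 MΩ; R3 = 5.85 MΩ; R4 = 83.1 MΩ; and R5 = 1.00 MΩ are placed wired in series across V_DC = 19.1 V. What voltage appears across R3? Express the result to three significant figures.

ΣR = 9.68 + 27.4 + 5.85 + 83.1 + 1.00 = 127.0 MΩ.
V = V_DC · R/ΣR = 19.1 × 0.04605 = 0.8796 V.

V ≈ 0.880 V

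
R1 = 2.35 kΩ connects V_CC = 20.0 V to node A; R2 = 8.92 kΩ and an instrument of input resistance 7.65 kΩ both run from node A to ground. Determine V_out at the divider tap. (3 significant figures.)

R2 ‖ R_L = (8.92 × 7.65)/(8.92 + 7.65) = 4.118 kΩ.
Then V_out = V_CC · R2'/(R1 + R2') = 20.0 × 4.118/6.468 = 12.73 V.
(Unloaded it would be 15.8 V; the load pulls it down.)

V_out ≈ 12.7 V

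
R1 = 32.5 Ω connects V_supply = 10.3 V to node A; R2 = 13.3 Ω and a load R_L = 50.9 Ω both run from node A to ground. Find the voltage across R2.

V_out ≈ 2.52 V

The load sits in parallel with R2, giving an effective lower resistance R2' = R2·R_L/(R2+R_L) = 10.54 Ω.
Voltage divider with the loaded lower leg: V_out = 10.3 × 10.54/(32.5 + 10.54) = 10.3 × 0.2450 = 2.523 V.
(Unloaded it would be 2.99 V; the load pulls it down.)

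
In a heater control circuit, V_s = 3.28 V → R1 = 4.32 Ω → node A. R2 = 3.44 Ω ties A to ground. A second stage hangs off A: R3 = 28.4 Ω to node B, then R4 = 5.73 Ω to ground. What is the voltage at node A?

V_A ≈ 1.38 V

Looking into the second stage from A: R3 + R4 = 34.13 Ω appears in parallel with R2.
Effective lower resistance at A: R2 ‖ 34.13 = 3.125 Ω.
So V_A = 3.28 × 0.4197 = 1.377 V.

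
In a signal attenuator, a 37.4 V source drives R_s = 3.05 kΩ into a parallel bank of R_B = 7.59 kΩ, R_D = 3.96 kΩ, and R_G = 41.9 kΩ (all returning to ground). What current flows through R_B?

I ≈ 2.20 mA

Combine the parallel branches: R_p = (1/7.59 + 1/3.96 + 1/41.9)⁻¹ = 2.450 kΩ.
Node voltage V_A = V_s · R_p/(R_s + R_p) = 37.4 × 0.4455 = 16.66 V.
I(R_B) = V_A / R_B = 16.66/7.59 = 2.195 mA.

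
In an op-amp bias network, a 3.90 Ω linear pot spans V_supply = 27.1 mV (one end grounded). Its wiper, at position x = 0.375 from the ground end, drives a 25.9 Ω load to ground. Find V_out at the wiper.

V_out ≈ 9.82 mV

Split the track: R_lower = x·R_p = 1.462 Ω, R_upper = (1−x)·R_p = 2.438 Ω.
R_L loads the lower segment: effective lower R = 1.384 Ω.
Loaded-divider output: V_out = 27.1 × 0.3622 = 9.816 mV.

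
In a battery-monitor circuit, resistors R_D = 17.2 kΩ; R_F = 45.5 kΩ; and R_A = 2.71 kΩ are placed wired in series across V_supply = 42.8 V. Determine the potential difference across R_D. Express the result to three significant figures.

Total series resistance ΣR = 17.2 + 45.5 + 2.71 = 65.41 kΩ.
Voltage divider: V = V_supply · (17.20 / 65.41) = 42.8 × 0.2630 = 11.25 V.

V ≈ 11.3 V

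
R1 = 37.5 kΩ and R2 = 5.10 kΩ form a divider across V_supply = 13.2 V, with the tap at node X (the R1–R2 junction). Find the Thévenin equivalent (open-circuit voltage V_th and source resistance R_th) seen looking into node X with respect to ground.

With X open, the divider is unloaded: V_th = 13.2 × 5.10/42.60 = 1.580 V.
Looking into X with the source shorted: R_th = R1·R2/(R1+R2) = 37.50 × 5.10/42.60 = 4.489 kΩ.

V_th ≈ 1.58 V, R_th ≈ 4.49 kΩ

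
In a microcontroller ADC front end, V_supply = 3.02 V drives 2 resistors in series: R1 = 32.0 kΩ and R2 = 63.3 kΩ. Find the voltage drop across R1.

ΣR = 32.0 + 63.3 = 95.30 kΩ.
V = V_supply · R/ΣR = 3.02 × 0.3358 = 1.014 V.

V ≈ 1.01 V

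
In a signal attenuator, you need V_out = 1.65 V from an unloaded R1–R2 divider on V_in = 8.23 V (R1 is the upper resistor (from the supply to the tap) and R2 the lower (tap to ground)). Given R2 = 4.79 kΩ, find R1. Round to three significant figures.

R1 ≈ 19.1 kΩ

Required fraction k = V_out/V_in = 0.2005.
So R1 = R2 · (V_in/V_out − 1) = 4.79 × (8.23/1.65 − 1) = 4.79 × 3.988 = 19.10 kΩ.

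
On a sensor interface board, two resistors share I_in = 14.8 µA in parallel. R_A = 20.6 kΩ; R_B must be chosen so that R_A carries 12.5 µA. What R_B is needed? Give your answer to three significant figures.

The fraction through R_A equals R_B/(R_A+R_B).
With f = 0.8446, R_B = R_A · f/(1−f) = 20.6 × 5.435 = 112.0 kΩ.

R_B ≈ 112 kΩ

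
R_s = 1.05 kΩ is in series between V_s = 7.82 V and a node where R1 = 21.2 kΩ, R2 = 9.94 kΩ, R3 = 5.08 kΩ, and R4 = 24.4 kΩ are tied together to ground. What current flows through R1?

Combine the parallel branches: R_p = (1/21.2 + 1/9.94 + 1/5.08 + 1/24.4)⁻¹ = 2.593 kΩ.
V_A by voltage divider: V_A = 7.82 × 2.593/(1.05 + 2.593) = 5.566 V.
Branch current I = V_A/R1 = 5.566/21.2 = 0.2626 mA.
(Equivalently: I_total = 2.146 mA, then current-divider fraction G_k/ΣG = 0.1223.)

I ≈ 0.263 mA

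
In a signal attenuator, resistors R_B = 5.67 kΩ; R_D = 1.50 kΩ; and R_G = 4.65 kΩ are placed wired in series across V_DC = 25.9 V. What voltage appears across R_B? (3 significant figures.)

ΣR = 5.67 + 1.50 + 4.65 = 11.82 kΩ.
V = V_DC · R/ΣR = 25.9 × 0.4797 = 12.42 V.

V ≈ 12.4 V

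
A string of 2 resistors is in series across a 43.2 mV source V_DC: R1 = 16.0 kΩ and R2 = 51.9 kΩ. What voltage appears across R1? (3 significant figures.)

ΣR = 16.0 + 51.9 = 67.90 kΩ.
By the voltage-divider rule, V = 43.2 × 16.00/67.90 = 10.18 mV.

V ≈ 10.2 mV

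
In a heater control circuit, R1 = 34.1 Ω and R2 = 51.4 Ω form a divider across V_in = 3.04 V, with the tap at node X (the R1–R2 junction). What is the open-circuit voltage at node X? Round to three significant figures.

With X open, the divider is unloaded: V_th = 3.04 × 51.4/85.50 = 1.828 V.

V_th ≈ 1.83 V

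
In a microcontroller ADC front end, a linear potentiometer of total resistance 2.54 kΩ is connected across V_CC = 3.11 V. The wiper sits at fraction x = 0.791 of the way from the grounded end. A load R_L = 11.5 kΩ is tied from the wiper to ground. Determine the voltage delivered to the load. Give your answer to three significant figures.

V_out ≈ 2.37 V

The pot divides into 0.5309 kΩ above the wiper and 2.009 kΩ below.
Lower segment in parallel with the load: 2.009 ‖ 11.5 = 1.710 kΩ.
Loaded-divider output: V_out = 3.11 × 0.7631 = 2.373 V.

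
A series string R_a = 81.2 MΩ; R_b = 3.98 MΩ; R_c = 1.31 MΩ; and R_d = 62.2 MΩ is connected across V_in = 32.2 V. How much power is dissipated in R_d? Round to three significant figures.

The common current is I = 32.2/148.7 = 0.2166 µA.
P = I²R = 0.04690 × 62.2 = 2.917 µW.

P ≈ 2.92 µW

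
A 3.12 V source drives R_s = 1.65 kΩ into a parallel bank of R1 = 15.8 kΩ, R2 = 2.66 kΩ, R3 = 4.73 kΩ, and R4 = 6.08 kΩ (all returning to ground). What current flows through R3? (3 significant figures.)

I ≈ 0.281 mA

Combine the parallel branches: R_p = (1/15.8 + 1/2.66 + 1/4.73 + 1/6.08)⁻¹ = 1.227 kΩ.
V_A by voltage divider: V_A = 3.12 × 1.227/(1.65 + 1.227) = 1.331 V.
Branch current I = V_A/R3 = 1.331/4.73 = 0.2813 mA.
(Equivalently: I_total = 1.085 mA, then current-divider fraction G_k/ΣG = 0.2594.)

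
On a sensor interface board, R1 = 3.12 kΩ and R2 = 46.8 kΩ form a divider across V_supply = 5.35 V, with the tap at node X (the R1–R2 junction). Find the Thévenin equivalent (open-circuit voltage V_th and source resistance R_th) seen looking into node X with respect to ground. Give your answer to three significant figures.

V_th ≈ 5.02 V, R_th ≈ 2.93 kΩ

V_th is the unloaded tap voltage: V_supply · R2/(R1+R2) = 5.35 × 0.9375 = 5.016 V.
Looking into X with the source shorted: R_th = R1·R2/(R1+R2) = 3.120 × 46.8/49.92 = 2.925 kΩ.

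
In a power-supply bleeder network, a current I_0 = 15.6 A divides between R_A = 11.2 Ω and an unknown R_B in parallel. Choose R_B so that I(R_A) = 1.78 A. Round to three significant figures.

R_B ≈ 1.44 Ω

Two-branch current divider: I_A = I_0 · R_B/(R_A + R_B).
1.78/15.6 = R_B/(R_A + R_B) → R_B = R_A · (0.1141)/(1 − 0.1141) = 11.2 × 0.1288 = 1.443 Ω.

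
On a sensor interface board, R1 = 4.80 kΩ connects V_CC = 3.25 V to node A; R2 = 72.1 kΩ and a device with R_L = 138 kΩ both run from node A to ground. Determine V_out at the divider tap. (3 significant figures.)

V_out ≈ 2.95 V

First combine the lower leg with the load: R2 ‖ R_L = 47.36 kΩ.
Voltage divider with the loaded lower leg: V_out = 3.25 × 47.36/(4.80 + 47.36) = 3.25 × 0.9080 = 2.951 V.
(Unloaded it would be 3.05 V; the load pulls it down.)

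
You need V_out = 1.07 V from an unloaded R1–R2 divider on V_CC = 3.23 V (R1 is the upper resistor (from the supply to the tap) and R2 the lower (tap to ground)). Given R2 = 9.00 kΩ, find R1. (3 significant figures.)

V_out/V_CC = R2/(R1+R2) = 0.3313.
Rearranging, R1 = R2·(1−k)/k = 9.00 × 2.019 = 18.17 kΩ.

R1 ≈ 18.2 kΩ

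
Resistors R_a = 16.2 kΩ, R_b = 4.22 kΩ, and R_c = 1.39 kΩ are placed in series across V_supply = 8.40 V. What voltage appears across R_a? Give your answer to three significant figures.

ΣR = 16.2 + 4.22 + 1.39 = 21.81 kΩ.
V = V_supply · R/ΣR = 8.40 × 0.7428 = 6.239 V.

V ≈ 6.24 V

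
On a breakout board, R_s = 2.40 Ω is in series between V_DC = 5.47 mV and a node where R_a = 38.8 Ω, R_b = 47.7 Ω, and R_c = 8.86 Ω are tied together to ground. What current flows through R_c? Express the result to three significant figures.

Parallel bank: R_p = 1/(1/38.8 + 1/47.7 + 1/8.86) = 6.265 Ω.
V_A by voltage divider: V_A = 5.47 × 6.265/(2.40 + 6.265) = 3.955 mV.
Branch current I = V_A/R_c = 3.955/8.86 = 0.4464 mA.

I ≈ 0.446 mA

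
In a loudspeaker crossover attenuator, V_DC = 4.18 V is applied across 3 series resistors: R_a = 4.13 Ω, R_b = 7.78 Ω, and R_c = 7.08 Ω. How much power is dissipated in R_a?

P ≈ 0.200 W

ΣR = 18.99 Ω → I = 4.18/18.99 = 0.2201 A.
P(R_a) = I²·R_a = (0.2201)² × 4.13 = 0.2001 W.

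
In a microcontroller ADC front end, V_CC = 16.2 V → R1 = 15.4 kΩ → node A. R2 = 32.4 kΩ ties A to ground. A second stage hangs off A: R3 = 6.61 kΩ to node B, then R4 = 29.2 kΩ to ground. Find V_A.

Node A sees R2 in parallel with the series input of stage 2, R3 + R4 = 35.81 kΩ.
R2 ‖ (R3+R4) = 17.01 kΩ.
So V_A = 16.2 × 0.5248 = 8.502 V.

V_A ≈ 8.50 V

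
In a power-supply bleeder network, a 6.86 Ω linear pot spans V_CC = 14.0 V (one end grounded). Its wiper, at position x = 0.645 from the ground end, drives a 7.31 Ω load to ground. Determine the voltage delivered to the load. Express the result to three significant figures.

V_out ≈ 7.43 V

Split the track: R_lower = x·R_p = 4.425 Ω, R_upper = (1−x)·R_p = 2.435 Ω.
Lower segment in parallel with the load: 4.425 ‖ 7.31 = 2.756 Ω.
Then V_out = V_CC · 2.756/(2.435 + 2.756) = 7.433 V.
(Unloaded: V_out = x·V_CC = 9.03 V.)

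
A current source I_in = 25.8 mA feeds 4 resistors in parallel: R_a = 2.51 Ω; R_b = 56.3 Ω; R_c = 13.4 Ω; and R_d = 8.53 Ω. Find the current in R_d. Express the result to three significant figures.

I ≈ 4.97 mA

ΣG = 1/2.51 + 1/56.3 + 1/13.4 + 1/8.53 = 0.6080.
R_d takes the fraction G_k/ΣG = 0.1172/0.6080 = 0.1928, so I = 25.8 × 0.1928 = 4.974 mA.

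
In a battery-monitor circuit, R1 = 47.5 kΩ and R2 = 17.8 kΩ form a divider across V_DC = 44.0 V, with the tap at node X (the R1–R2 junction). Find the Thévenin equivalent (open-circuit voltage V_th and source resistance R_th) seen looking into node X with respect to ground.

Open-circuit (no load on X): V_th = V_DC · R2/(R1 + R2) = 44.0 × 17.8/(47.50 + 17.8) = 11.99 V.
Zeroing V_DC shorts the top of R1 to ground, so R_th = R1 ‖ R2 = 12.95 kΩ.

V_th ≈ 12.0 V, R_th ≈ 12.9 kΩ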